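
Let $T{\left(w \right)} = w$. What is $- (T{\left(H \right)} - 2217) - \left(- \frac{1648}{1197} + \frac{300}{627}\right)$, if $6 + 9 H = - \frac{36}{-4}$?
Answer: $\frac{29198678}{13167} \approx 2217.6$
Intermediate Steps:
$H = \frac{1}{3}$ ($H = - \frac{2}{3} + \frac{\left(-36\right) \frac{1}{-4}}{9} = - \frac{2}{3} + \frac{\left(-36\right) \left(- \frac{1}{4}\right)}{9} = - \frac{2}{3} + \frac{1}{9} \cdot 9 = - \frac{2}{3} + 1 = \frac{1}{3} \approx 0.33333$)
$- (T{\left(H \right)} - 2217) - \left(- \frac{1648}{1197} + \frac{300}{627}\right) = - (\frac{1}{3} - 2217) - \left(- \frac{1648}{1197} + \frac{300}{627}\right) = \left(-1\right) \left(- \frac{6650}{3}\right) - \left(\left(-1648\right) \frac{1}{1197} + 300 \cdot \frac{1}{627}\right) = \frac{6650}{3} - \left(- \frac{1648}{1197} + \frac{100}{209}\right) = \frac{6650}{3} - - \frac{11828}{13167} = \frac{6650}{3} + \frac{11828}{13167} = \frac{29198678}{13167}$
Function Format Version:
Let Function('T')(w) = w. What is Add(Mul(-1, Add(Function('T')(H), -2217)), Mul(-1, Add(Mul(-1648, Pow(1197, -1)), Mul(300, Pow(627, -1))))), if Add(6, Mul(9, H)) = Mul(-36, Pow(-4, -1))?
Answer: Rational(29198678, 13167) ≈ 2217.6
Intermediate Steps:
H = Rational(1, 3) (H = Add(Rational(-2, 3), Mul(Rational(1, 9), Mul(-36, Pow(-4, -1)))) = Add(Rational(-2, 3), Mul(Rational(1, 9), Mul(-36, Rational(-1, 4)))) = Add(Rational(-2, 3), Mul(Rational(1, 9), 9)) = Add(Rational(-2, 3), 1) = Rational(1, 3) ≈ 0.33333)
Add(Mul(-1, Add(Function('T')(H), -2217)), Mul(-1, Add(Mul(-1648, Pow(1197, -1)), Mul(300, Pow(627, -1))))) = Add(Mul(-1, Add(Rational(1, 3), -2217)), Mul(-1, Add(Mul(-1648, Pow(1197, -1)), Mul(300, Pow(627, -1))))) = Add(Mul(-1, Rational(-6650, 3)), Mul(-1, Add(Mul(-1648, Rational(1, 1197)), Mul(300, Rational(1, 627))))) = Add(Rational(6650, 3), Mul(-1, Add(Rational(-1648, 1197), Rational(100, 209)))) = Add(Rational(6650, 3), Mul(-1, Rational(-11828, 13167))) = Add(Rational(6650, 3), Rational(11828, 13167)) = Rational(29198678, 13167)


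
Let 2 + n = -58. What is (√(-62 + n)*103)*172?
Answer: 17716*I*√122 ≈ 1.9568e+5*I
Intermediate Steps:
n = -60 (n = -2 - 58 = -60)
(√(-62 + n)*103)*172 = (√(-62 - 60)*103)*172 = (√(-122)*103)*172 = ((I*√122)*103)*172 = (103*I*√122)*172 = 17716*I*√122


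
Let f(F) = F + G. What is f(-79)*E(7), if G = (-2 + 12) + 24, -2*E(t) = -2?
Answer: -45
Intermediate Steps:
E(t) = 1 (E(t) = -1/2*(-2) = 1)
G = 34 (G = 10 + 24 = 34)
f(F) = 34 + F (f(F) = F + 34 = 34 + F)
f(-79)*E(7) = (34 - 79)*1 = -45*1 = -45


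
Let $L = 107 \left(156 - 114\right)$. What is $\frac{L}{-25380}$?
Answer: $- \frac{749}{4230} \approx -0.17707$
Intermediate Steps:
$L = 4494$ ($L = 107 \cdot 42 = 4494$)
$\frac{L}{-25380} = \frac{4494}{-25380} = 4494 \left(- \frac{1}{25380}\right) = - \frac{749}{4230}$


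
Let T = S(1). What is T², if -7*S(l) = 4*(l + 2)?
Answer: 144/49 ≈ 2.9388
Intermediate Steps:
S(l) = -8/7 - 4*l/7 (S(l) = -4*(l + 2)/7 = -4*(2 + l)/7 = -(8 + 4*l)/7 = -8/7 - 4*l/7)
T = -12/7 (T = -8/7 - 4/7*1 = -8/7 - 4/7 = -12/7 ≈ -1.7143)
T² = (-12/7)² = 144/49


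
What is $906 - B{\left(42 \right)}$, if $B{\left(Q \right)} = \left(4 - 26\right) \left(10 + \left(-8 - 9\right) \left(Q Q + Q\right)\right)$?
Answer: $-674318$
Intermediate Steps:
$B{\left(Q \right)} = -220 + 374 Q + 374 Q^{2}$ ($B{\left(Q \right)} = - 22 \left(10 - 17 \left(Q^{2} + Q\right)\right) = - 22 \left(10 - 17 \left(Q + Q^{2}\right)\right) = - 22 \left(10 - \left(17 Q + 17 Q^{2}\right)\right) = - 22 \left(10 - 17 Q - 17 Q^{2}\right) = -220 + 374 Q + 374 Q^{2}$)
$906 - B{\left(42 \right)} = 906 - \left(-220 + 374 \cdot 42 + 374 \cdot 42^{2}\right) = 906 - \left(-220 + 15708 + 374 \cdot 1764\right) = 906 - \left(-220 + 15708 + 659736\right) = 906 - 675224 = -674318$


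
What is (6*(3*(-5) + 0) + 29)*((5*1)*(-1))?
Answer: 305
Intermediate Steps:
(6*(3*(-5) + 0) + 29)*((5*1)*(-1)) = (6*(-15 + 0) + 29)*(5*(-1)) = (6*(-15) + 29)*(-5) = (-90 + 29)*(-5) = -61*(-5) = 305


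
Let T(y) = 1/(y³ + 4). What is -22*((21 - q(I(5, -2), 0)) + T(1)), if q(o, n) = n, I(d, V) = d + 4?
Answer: -2332/5 ≈ -466.40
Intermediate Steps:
I(d, V) = 4 + d
T(y) = 1/(4 + y³)
-22*((21 - q(I(5, -2), 0)) + T(1)) = -22*((21 - 1*0) + 1/(4 + 1³)) = -22*((21 + 0) + 1/(4 + 1)) = -22*(21 + 1/5) = -22*(21 + ⅕) = -22*106/5 = -2332/5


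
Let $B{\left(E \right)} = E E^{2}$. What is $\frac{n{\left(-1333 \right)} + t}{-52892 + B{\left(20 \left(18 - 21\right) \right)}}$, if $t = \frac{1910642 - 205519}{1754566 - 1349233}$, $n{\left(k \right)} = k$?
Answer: $\frac{269301883}{54495400518} \approx 0.0049417$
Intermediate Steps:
$B{\left(E \right)} = E^{3}$
$t = \frac{1705123}{405333}$ ($t = \frac{1705123}{1754566 - 1349233} = \frac{1705123}{405333} \approx 4.2067$)
$\frac{n{\left(-1333 \right)} + t}{-52892 + B{\left(20 \left(18 - 21\right) \right)}} = \frac{-1333 + \frac{1705123}{405333}}{-52892 + \left(20 \left(18 - 21\right)\right)^{3}} = - \frac{538603766}{405333 \left(-52892 + \left(20 \left(-3\right)\right)^{3}\right)} = - \frac{538603766}{405333 \left(-52892 + \left(-60\right)^{3}\right)} = - \frac{538603766}{405333 \left(-52892 - 216000\right)} = - \frac{538603766}{405333 \left(-268892\right)} = \left(- \frac{538603766}{405333}\right) \left(- \frac{1}{268892}\right) = \frac{269301883}{54495400518}$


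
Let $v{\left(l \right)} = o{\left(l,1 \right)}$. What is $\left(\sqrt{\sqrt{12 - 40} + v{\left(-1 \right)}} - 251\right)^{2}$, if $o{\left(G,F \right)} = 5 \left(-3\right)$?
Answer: $\left(251 - \sqrt{-15 + 2 i \sqrt{7}}\right)^{2} \approx 62648.0 - 1968.1 i$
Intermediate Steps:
$o{\left(G,F \right)} = -15$
$v{\left(l \right)} = -15$
$\left(\sqrt{\sqrt{12 - 40} + v{\left(-1 \right)}} - 251\right)^{2} = \left(\sqrt{\sqrt{12 - 40} - 15} - 251\right)^{2} = \left(\sqrt{\sqrt{-28} - 15} - 251\right)^{2} = \left(\sqrt{2 i \sqrt{7} - 15} - 251\right)^{2} = \left(\sqrt{-15 + 2 i \sqrt{7}} - 251\right)^{2} = \left(-251 + \sqrt{-15 + 2 i \sqrt{7}}\right)^{2}$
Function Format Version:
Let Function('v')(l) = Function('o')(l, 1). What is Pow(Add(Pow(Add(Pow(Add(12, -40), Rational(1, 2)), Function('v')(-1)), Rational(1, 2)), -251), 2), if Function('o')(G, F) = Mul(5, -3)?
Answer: Pow(Add(251, Mul(-1, Pow(Add(-15, Mul(2, I, Pow(7, Rational(1, 2)))), Rational(1, 2)))), 2) ≈ Add(62648., Mul(-1968.1, I))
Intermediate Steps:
Function('o')(G, F) = -15
Function('v')(l) = -15
Pow(Add(Pow(Add(Pow(Add(12, -40), Rational(1, 2)), Function('v')(-1)), Rational(1, 2)), -251), 2) = Pow(Add(Pow(Add(Pow(Add(12, -40), Rational(1, 2)), -15), Rational(1, 2)), -251), 2) = Pow(Add(Pow(Add(Pow(-28, Rational(1, 2)), -15), Rational(1, 2)), -251), 2) = Pow(Add(Pow(Add(Mul(2, I, Pow(7, Rational(1, 2))), -15), Rational(1, 2)), -251), 2) = Pow(Add(Pow(Add(-15, Mul(2, I, Pow(7, Rational(1, 2)))), Rational(1, 2)), -251), 2) = Pow(Add(-251, Pow(Add(-15, Mul(2, I, Pow(7, Rational(1, 2)))), Rational(1, 2))), 2)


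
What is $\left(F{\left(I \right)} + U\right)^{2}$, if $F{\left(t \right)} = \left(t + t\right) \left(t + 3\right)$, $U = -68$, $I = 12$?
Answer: $85264$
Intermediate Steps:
$F{\left(t \right)} = 2 t \left(3 + t\right)$
$\left(F{\left(I \right)} + U\right)^{2} = \left(2 \cdot 12 \left(3 + 12\right) - 68\right)^{2} = \left(2 \cdot 12 \cdot 15 - 68\right)^{2} = \left(360 - 68\right)^{2} = 292^{2} = 85264$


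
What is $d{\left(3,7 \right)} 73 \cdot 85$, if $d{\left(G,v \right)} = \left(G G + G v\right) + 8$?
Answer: $235790$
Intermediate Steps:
$d{\left(G,v \right)} = 8 + G^{2} + G v$ ($d{\left(G,v \right)} = \left(G^{2} + G v\right) + 8 = 8 + G^{2} + G v$)
$d{\left(3,7 \right)} 73 \cdot 85 = \left(8 + 3^{2} + 3 \cdot 7\right) 73 \cdot 85 = \left(8 + 9 + 21\right) 73 \cdot 85 = 38 \cdot 73 \cdot 85 = 2774 \cdot 85 = 235790$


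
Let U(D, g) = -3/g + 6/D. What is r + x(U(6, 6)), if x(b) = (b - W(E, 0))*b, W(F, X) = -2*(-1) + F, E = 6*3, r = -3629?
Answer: -14555/4 ≈ -3638.8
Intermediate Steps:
E = 18
W(F, X) = 2 + F
x(b) = b*(-20 + b) (x(b) = (b - (2 + 18))*b = (b - 1*20)*b = (b - 20)*b = (-20 + b)*b = b*(-20 + b))
r + x(U(6, 6)) = -3629 + (-3/6 + 6/6)*(-20 + (-3/6 + 6/6)) = -3629 + (-3*1/6 + 6*(1/6))*(-20 + (-3*1/6 + 6*(1/6))) = -3629 + (-1/2 + 1)*(-20 + (-1/2 + 1)) = -3629 + (-20 + 1/2)/2 = -3629 + (1/2)*(-39/2) = -3629 - 39/4 = -14555/4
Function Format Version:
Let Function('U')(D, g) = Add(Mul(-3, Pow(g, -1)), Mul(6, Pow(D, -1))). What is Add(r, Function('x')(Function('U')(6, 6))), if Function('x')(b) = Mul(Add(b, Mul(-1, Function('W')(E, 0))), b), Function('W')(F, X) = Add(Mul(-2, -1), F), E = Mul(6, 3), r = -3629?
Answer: Rational(-14555, 4) ≈ -3638.8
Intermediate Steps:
E = 18
Function('W')(F, X) = Add(2, F)
Function('x')(b) = Mul(b, Add(-20, b)) (Function('x')(b) = Mul(Add(b, Mul(-1, Add(2, 18))), b) = Mul(Add(b, Mul(-1, 20)), b) = Mul(Add(b, -20), b) = Mul(Add(-20, b), b) = Mul(b, Add(-20, b)))
Add(r, Function('x')(Function('U')(6, 6))) = Add(-3629, Mul(Add(Mul(-3, Pow(6, -1)), Mul(6, Pow(6, -1))), Add(-20, Add(Mul(-3, Pow(6, -1)), Mul(6, Pow(6, -1)))))) = Add(-3629, Mul(Add(Mul(-3, Rational(1, 6)), Mul(6, Rational(1, 6))), Add(-20, Add(Mul(-3, Rational(1, 6)), Mul(6, Rational(1, 6)))))) = Add(-3629, Mul(Add(Rational(-1, 2), 1), Add(-20, Add(Rational(-1, 2), 1)))) = Add(-3629, Mul(Rational(1, 2), Add(-20, Rational(1, 2)))) = Add(-3629, Mul(Rational(1, 2), Rational(-39, 2))) = Add(-3629, Rational(-39, 4)) = Rational(-14555, 4)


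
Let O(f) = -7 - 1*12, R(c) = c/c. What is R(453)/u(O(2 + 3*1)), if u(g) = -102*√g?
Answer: I*√19/1938 ≈ 0.0022492*I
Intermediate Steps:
R(c) = 1
O(f) = -19 (O(f) = -7 - 12 = -19)
R(453)/u(O(2 + 3*1)) = 1/(-102*I*√19) = 1*(I*√19/1938) = I*√19/1938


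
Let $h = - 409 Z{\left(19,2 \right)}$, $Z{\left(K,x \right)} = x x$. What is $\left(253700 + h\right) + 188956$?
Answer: $441020$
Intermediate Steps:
$Z{\left(K,x \right)} = x^{2}$
$h = -1636$ ($h = - 409 \cdot 2^{2} = \left(-409\right) 4 = -1636$)
$\left(253700 + h\right) + 188956 = \left(253700 - 1636\right) + 188956 = 252064 + 188956 = 441020$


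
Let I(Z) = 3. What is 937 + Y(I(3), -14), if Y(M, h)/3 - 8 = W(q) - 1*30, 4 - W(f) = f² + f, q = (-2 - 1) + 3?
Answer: 883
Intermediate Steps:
q = 0 (q = -3 + 3 = 0)
W(f) = 4 - f - f² (W(f) = 4 - (f² + f) = 4 - (f + f²) = 4 + (-f - f²) = 4 - f - f²)
Y(M, h) = -54 (Y(M, h) = 24 + 3*((4 - 1*0 - 1*0²) - 1*30) = 24 + 3*((4 + 0 - 1*0) - 30) = 24 + 3*((4 + 0 + 0) - 30) = 24 + 3*(4 - 30) = 24 + 3*(-26) = 24 - 78 = -54)
937 + Y(I(3), -14) = 937 - 54 = 883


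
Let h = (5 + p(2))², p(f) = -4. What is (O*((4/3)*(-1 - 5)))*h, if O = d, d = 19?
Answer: -152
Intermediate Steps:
O = 19
h = 1 (h = (5 - 4)² = 1² = 1)
(O*((4/3)*(-1 - 5)))*h = (19*((4/3)*(-1 - 5)))*1 = (19*((4*(⅓))*(-6)))*1 = (19*((4/3)*(-6)))*1 = (19*(-8))*1 = -152*1 = -152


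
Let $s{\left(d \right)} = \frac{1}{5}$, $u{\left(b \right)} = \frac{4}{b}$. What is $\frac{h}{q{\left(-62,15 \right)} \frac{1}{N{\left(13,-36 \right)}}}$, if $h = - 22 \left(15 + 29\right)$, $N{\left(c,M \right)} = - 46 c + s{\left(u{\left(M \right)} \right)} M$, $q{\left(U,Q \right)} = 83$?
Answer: $\frac{2929168}{415} \approx 7058.2$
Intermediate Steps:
$s{\left(d \right)} = \frac{1}{5}$
$N{\left(c,M \right)} = - 46 c + \frac{M}{5}$
$h = -968$ ($h = \left(-22\right) 44 = -968$)
$\frac{h}{q{\left(-62,15 \right)} \frac{1}{N{\left(13,-36 \right)}}} = - \frac{968}{83 \frac{1}{\left(-46\right) 13 + \frac{1}{5} \left(-36\right)}} = - \frac{968}{83 \frac{1}{-598 - \frac{36}{5}}} = - \frac{968}{83 \frac{1}{- \frac{3026}{5}}} = - \frac{968}{83 \left(- \frac{5}{3026}\right)} = - \frac{968}{- \frac{415}{3026}} = \left(-968\right) \left(- \frac{3026}{415}\right) = \frac{2929168}{415}$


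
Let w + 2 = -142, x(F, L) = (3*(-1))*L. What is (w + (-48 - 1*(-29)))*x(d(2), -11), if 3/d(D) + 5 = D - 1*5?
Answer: -5379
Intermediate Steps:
d(D) = 3/(-10 + D) (d(D) = 3/(-5 + (D - 1*5)) = 3/(-5 + (D - 5)) = 3/(-5 + (-5 + D)) = 3/(-10 + D))
x(F, L) = -3*L
w = -144 (w = -2 - 142 = -144)
(w + (-48 - 1*(-29)))*x(d(2), -11) = (-144 + (-48 - 1*(-29)))*(-3*(-11)) = (-144 + (-48 + 29))*33 = (-144 - 19)*33 = -163*33 = -5379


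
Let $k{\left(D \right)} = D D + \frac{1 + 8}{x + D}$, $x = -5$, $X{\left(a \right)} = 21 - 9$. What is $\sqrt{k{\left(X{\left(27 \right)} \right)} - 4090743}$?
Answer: $\frac{6 i \sqrt{5567758}}{7} \approx 2022.5 i$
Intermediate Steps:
$X{\left(a \right)} = 12$ ($X{\left(a \right)} = 21 - 9 = 12$)
$k{\left(D \right)} = D^{2} + \frac{9}{-5 + D}$ ($k{\left(D \right)} = D D + \frac{1 + 8}{-5 + D} = D^{2} + \frac{9}{-5 + D}$)
$\sqrt{k{\left(X{\left(27 \right)} \right)} - 4090743} = \sqrt{\frac{9 + 12^{3} - 5 \cdot 12^{2}}{-5 + 12} - 4090743} = \sqrt{\frac{9 + 1728 - 720}{7} - 4090743} = \sqrt{\frac{1}{7} \cdot 1017 - 4090743} = \sqrt{\frac{1017}{7} - 4090743} = \sqrt{- \frac{28634184}{7}} = \frac{6 i \sqrt{5567758}}{7}$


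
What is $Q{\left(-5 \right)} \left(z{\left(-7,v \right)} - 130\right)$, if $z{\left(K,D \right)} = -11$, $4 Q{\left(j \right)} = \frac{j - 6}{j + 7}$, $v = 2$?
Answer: $\frac{1551}{8} \approx 193.88$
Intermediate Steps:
$Q{\left(j \right)} = \frac{-6 + j}{4 \left(7 + j\right)}$ ($Q{\left(j \right)} = \frac{\left(j - 6\right) \frac{1}{j + 7}}{4} = \frac{\left(-6 + j\right) \frac{1}{7 + j}}{4} = \frac{\frac{1}{7 + j} \left(-6 + j\right)}{4} = \frac{-6 + j}{4 \left(7 + j\right)}$)
$Q{\left(-5 \right)} \left(z{\left(-7,v \right)} - 130\right) = \frac{-6 - 5}{4 \left(7 - 5\right)} \left(-11 - 130\right) = \frac{1}{4} \cdot \frac{1}{2} \left(-11\right) \left(-141\right) = \left(- \frac{11}{8}\right) \left(-141\right) = \frac{1551}{8}$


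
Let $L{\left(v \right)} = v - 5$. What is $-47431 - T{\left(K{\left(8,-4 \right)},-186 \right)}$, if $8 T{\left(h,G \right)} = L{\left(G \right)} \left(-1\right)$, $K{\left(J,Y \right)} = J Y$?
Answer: $- \frac{379639}{8} \approx -47455.0$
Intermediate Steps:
$L{\left(v \right)} = -5 + v$ ($L{\left(v \right)} = v - 5 = -5 + v$)
$T{\left(h,G \right)} = \frac{5}{8} - \frac{G}{8}$ ($T{\left(h,G \right)} = \frac{\left(-5 + G\right) \left(-1\right)}{8} = \frac{5 - G}{8} = \frac{5}{8} - \frac{G}{8}$)
$-47431 - T{\left(K{\left(8,-4 \right)},-186 \right)} = -47431 - \left(\frac{5}{8} - - \frac{93}{4}\right) = -47431 - \left(\frac{5}{8} + \frac{93}{4}\right) = -47431 - \frac{191}{8} = - \frac{379639}{8}$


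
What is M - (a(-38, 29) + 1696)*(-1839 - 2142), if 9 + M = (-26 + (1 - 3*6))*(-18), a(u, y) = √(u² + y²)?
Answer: 6752541 + 3981*√2285 ≈ 6.9428e+6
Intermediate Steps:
M = 765 (M = -9 + (-26 + (1 - 3*6))*(-18) = -9 + (-26 + (1 - 18))*(-18) = -9 + (-26 - 17)*(-18) = -9 - 43*(-18) = -9 + 774 = 765)
M - (a(-38, 29) + 1696)*(-1839 - 2142) = 765 - (√((-38)² + 29²) + 1696)*(-1839 - 2142) = 765 - (√(1444 + 841) + 1696)*(-3981) = 765 - (√2285 + 1696)*(-3981) = 765 - (1696 + √2285)*(-3981) = 765 - (-6751776 - 3981*√2285) = 765 + (6751776 + 3981*√2285) = 6752541 + 3981*√2285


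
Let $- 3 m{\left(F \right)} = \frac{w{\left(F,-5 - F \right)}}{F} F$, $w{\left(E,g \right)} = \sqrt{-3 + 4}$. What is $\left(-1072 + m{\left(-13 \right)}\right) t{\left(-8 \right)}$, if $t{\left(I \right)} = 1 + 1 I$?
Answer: $\frac{22519}{3} \approx 7506.3$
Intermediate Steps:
$w{\left(E,g \right)} = 1$ ($w{\left(E,g \right)} = \sqrt{1} = 1$)
$t{\left(I \right)} = 1 + I$
$m{\left(F \right)} = - \frac{1}{3}$ ($m{\left(F \right)} = - \frac{1 \frac{1}{F} F}{3} = - \frac{\frac{1}{F} F}{3} = \left(- \frac{1}{3}\right) 1 = - \frac{1}{3}$)
$\left(-1072 + m{\left(-13 \right)}\right) t{\left(-8 \right)} = \left(-1072 - \frac{1}{3}\right) \left(1 - 8\right) = \left(- \frac{3217}{3}\right) \left(-7\right) = \frac{22519}{3}$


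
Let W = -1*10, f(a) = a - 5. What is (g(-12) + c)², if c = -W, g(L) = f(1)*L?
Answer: 3364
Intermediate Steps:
f(a) = -5 + a
W = -10
g(L) = -4*L (g(L) = (-5 + 1)*L = -4*L)
c = 10 (c = -1*(-10) = 10)
(g(-12) + c)² = (-4*(-12) + 10)² = (48 + 10)² = 58² = 3364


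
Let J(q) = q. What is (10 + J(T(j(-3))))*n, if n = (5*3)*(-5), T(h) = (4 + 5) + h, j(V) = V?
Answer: -1200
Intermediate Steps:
T(h) = 9 + h
n = -75 (n = 15*(-5) = -75)
(10 + J(T(j(-3))))*n = (10 + (9 - 3))*(-75) = (10 + 6)*(-75) = 16*(-75) = -1200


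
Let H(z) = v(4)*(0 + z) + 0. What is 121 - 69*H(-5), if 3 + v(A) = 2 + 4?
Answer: 1156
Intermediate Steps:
v(A) = 3 (v(A) = -3 + (2 + 4) = -3 + 6 = 3)
H(z) = 3*z (H(z) = 3*(0 + z) + 0 = 3*z + 0 = 3*z)
121 - 69*H(-5) = 121 - 207*(-5) = 121 - 69*(-15) = 121 + 1035 = 1156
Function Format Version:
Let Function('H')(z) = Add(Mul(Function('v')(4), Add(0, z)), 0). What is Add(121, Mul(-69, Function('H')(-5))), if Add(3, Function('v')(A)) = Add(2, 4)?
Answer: 1156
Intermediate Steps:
Function('v')(A) = 3 (Function('v')(A) = Add(-3, Add(2, 4)) = Add(-3, 6) = 3)
Function('H')(z) = Mul(3, z) (Function('H')(z) = Add(Mul(3, Add(0, z)), 0) = Add(Mul(3, z), 0) = Mul(3, z))
Add(121, Mul(-69, Function('H')(-5))) = Add(121, Mul(-69, Mul(3, -5))) = Add(121, Mul(-69, -15)) = Add(121, 1035) = 1156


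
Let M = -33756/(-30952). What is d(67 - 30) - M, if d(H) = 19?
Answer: 138583/7738 ≈ 17.909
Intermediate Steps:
M = 8439/7738 (M = -33756*(-1/30952) = 8439/7738 ≈ 1.0906)
d(67 - 30) - M = 19 - 1*8439/7738 = 19 - 8439/7738 = 138583/7738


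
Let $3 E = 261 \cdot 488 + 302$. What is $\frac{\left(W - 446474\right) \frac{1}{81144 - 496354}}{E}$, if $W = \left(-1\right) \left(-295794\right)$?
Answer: $\frac{22602}{2650493035} \approx 8.5275 \cdot 10^{-6}$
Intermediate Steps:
$W = 295794$
$E = \frac{127670}{3}$ ($E = \frac{261 \cdot 488 + 302}{3} = \frac{127368 + 302}{3} = \frac{1}{3} \cdot 127670 = \frac{127670}{3} \approx 42557.0$)
$\frac{\left(W - 446474\right) \frac{1}{81144 - 496354}}{E} = \frac{\left(295794 - 446474\right) \frac{1}{81144 - 496354}}{\frac{127670}{3}} = - \frac{150680}{-415210} \cdot \frac{3}{127670} = \left(-150680\right) \left(- \frac{1}{415210}\right) \frac{3}{127670} = \frac{15068}{41521} \cdot \frac{3}{127670} = \frac{22602}{2650493035}$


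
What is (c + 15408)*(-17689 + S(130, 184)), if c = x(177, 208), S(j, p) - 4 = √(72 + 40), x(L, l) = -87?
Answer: -270951885 + 61284*√7 ≈ -2.7079e+8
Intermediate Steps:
S(j, p) = 4 + 4*√7 (S(j, p) = 4 + √(72 + 40) = 4 + √112 = 4 + 4*√7)
c = -87
(c + 15408)*(-17689 + S(130, 184)) = (-87 + 15408)*(-17689 + (4 + 4*√7)) = 15321*(-17685 + 4*√7) = -270951885 + 61284*√7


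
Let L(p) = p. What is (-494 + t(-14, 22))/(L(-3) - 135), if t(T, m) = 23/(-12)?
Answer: 5951/1656 ≈ 3.5936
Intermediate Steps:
t(T, m) = -23/12 (t(T, m) = 23*(-1/12) = -23/12)
(-494 + t(-14, 22))/(L(-3) - 135) = (-494 - 23/12)/(-3 - 135) = -5951/12/(-138) = -5951/12*(-1/138) = 5951/1656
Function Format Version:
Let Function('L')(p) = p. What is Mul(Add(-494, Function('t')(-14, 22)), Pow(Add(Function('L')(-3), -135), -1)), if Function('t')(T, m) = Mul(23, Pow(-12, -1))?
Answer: Rational(5951, 1656) ≈ 3.5936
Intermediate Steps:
Function('t')(T, m) = Rational(-23, 12) (Function('t')(T, m) = Mul(23, Rational(-1, 12)) = Rational(-23, 12))
Mul(Add(-494, Function('t')(-14, 22)), Pow(Add(Function('L')(-3), -135), -1)) = Mul(Add(-494, Rational(-23, 12)), Pow(Add(-3, -135), -1)) = Mul(Rational(-5951, 12), Pow(-138, -1)) = Mul(Rational(-5951, 12), Rational(-1, 138)) = Rational(5951, 1656)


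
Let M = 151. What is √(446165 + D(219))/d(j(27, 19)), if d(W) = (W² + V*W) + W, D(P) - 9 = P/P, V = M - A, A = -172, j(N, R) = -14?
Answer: -3*√1983/868 ≈ -0.15391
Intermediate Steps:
V = 323 (V = 151 - 1*(-172) = 151 + 172 = 323)
D(P) = 10 (D(P) = 9 + P/P = 9 + 1 = 10)
d(W) = W² + 324*W (d(W) = (W² + 323*W) + W = W² + 324*W)
√(446165 + D(219))/d(j(27, 19)) = √(446165 + 10)/((-14*(324 - 14))) = √446175/((-14*310)) = (15*√1983)/(-4340) = (15*√1983)*(-1/4340) = -3*√1983/868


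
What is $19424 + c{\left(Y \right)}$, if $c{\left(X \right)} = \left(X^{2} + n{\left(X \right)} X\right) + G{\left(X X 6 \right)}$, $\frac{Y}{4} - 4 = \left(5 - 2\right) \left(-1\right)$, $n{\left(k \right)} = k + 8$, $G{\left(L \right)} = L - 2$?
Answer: $19582$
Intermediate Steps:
$G{\left(L \right)} = -2 + L$ ($G{\left(L \right)} = L - 2 = -2 + L$)
$n{\left(k \right)} = 8 + k$
$Y = 4$ ($Y = 16 + 4 \left(5 - 2\right) \left(-1\right) = 16 + 4 \cdot 3 \left(-1\right) = 16 + 4 \left(-3\right) = 16 - 12 = 4$)
$c{\left(X \right)} = -2 + 7 X^{2} + X \left(8 + X\right)$ ($c{\left(X \right)} = \left(X^{2} + \left(8 + X\right) X\right) + \left(-2 + X X 6\right) = \left(X^{2} + X \left(8 + X\right)\right) + \left(-2 + X^{2} \cdot 6\right) = \left(X^{2} + X \left(8 + X\right)\right) + \left(-2 + 6 X^{2}\right) = -2 + 7 X^{2} + X \left(8 + X\right)$)
$19424 + c{\left(Y \right)} = 19424 + \left(-2 + 8 \cdot 4 + 8 \cdot 4^{2}\right) = 19424 + \left(-2 + 32 + 8 \cdot 16\right) = 19424 + \left(-2 + 32 + 128\right) = 19424 + 158 = 19582$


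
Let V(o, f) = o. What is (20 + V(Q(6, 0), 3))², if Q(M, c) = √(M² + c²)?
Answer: 676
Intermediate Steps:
(20 + V(Q(6, 0), 3))² = (20 + √(6² + 0²))² = (20 + √(36 + 0))² = (20 + √36)² = (20 + 6)² = 26² = 676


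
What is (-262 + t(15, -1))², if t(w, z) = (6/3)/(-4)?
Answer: 275625/4 ≈ 68906.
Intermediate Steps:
t(w, z) = -½ (t(w, z) = (6*(⅓))*(-¼) = 2*(-¼) = -½)
(-262 + t(15, -1))² = (-262 - ½)² = (-525/2)² = 275625/4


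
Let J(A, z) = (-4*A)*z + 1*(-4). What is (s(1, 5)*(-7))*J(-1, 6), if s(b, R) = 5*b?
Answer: -700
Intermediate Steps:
J(A, z) = -4 - 4*A*z (J(A, z) = -4*A*z - 4 = -4 - 4*A*z)
(s(1, 5)*(-7))*J(-1, 6) = ((5*1)*(-7))*(-4 - 4*(-1)*6) = (5*(-7))*(-4 + 24) = -35*20 = -700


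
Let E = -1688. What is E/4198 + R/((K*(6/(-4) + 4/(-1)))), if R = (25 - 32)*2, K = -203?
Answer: -277632/669581 ≈ -0.41464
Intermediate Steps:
R = -14 (R = -7*2 = -14)
E/4198 + R/((K*(6/(-4) + 4/(-1)))) = -1688/4198 - 14*(-1/(203*(6/(-4) + 4/(-1)))) = -1688*1/4198 - 14*(-1/(203*(6*(-1/4) + 4*(-1)))) = -844/2099 - 14*(-1/(203*(-3/2 - 4))) = -844/2099 - 14/((-203*(-11/2))) = -844/2099 - 14/2233/2 = -844/2099 - 14*2/2233 = -844/2099 - 4/319 = -277632/669581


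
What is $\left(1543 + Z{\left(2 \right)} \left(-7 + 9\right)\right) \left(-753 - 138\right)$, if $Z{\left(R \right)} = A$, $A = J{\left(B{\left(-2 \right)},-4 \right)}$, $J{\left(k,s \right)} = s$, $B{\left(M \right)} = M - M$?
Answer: $-1367685$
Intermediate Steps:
$B{\left(M \right)} = 0$
$A = -4$
$Z{\left(R \right)} = -4$
$\left(1543 + Z{\left(2 \right)} \left(-7 + 9\right)\right) \left(-753 - 138\right) = \left(1543 - 4 \left(-7 + 9\right)\right) \left(-753 - 138\right) = \left(1543 - 8\right) \left(-753 - 138\right) = \left(1543 - 8\right) \left(-891\right) = 1535 \left(-891\right) = -1367685$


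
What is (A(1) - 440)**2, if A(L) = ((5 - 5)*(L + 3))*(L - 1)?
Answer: 193600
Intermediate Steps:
A(L) = 0 (A(L) = (0*(3 + L))*(-1 + L) = 0*(-1 + L) = 0)
(A(1) - 440)**2 = (0 - 440)**2 = (-440)**2 = 193600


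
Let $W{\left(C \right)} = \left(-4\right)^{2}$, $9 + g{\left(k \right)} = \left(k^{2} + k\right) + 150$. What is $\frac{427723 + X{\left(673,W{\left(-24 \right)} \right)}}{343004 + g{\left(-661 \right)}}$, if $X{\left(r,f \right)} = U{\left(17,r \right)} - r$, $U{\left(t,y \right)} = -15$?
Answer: $\frac{85407}{155881} \approx 0.5479$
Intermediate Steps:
$g{\left(k \right)} = 141 + k + k^{2}$ ($g{\left(k \right)} = -9 + \left(\left(k^{2} + k\right) + 150\right) = -9 + \left(\left(k + k^{2}\right) + 150\right) = -9 + \left(150 + k + k^{2}\right) = 141 + k + k^{2}$)
$W{\left(C \right)} = 16$
$X{\left(r,f \right)} = -15 - r$
$\frac{427723 + X{\left(673,W{\left(-24 \right)} \right)}}{343004 + g{\left(-661 \right)}} = \frac{427723 - 688}{343004 + \left(141 - 661 + \left(-661\right)^{2}\right)} = \frac{427723 - 688}{343004 + \left(141 - 661 + 436921\right)} = \frac{427723 - 688}{343004 + 436401} = \frac{427035}{779405} = 427035 \cdot \frac{1}{779405} = \frac{85407}{155881}$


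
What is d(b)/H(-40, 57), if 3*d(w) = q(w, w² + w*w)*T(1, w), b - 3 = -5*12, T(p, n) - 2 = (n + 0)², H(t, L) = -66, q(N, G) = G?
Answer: -1173611/11 ≈ -1.0669e+5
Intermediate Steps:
T(p, n) = 2 + n² (T(p, n) = 2 + (n + 0)² = 2 + n²)
b = -57 (b = 3 - 5*12 = 3 - 60 = -57)
d(w) = 2*w²*(2 + w²)/3 (d(w) = ((w² + w*w)*(2 + w²))/3 = ((w² + w²)*(2 + w²))/3 = ((2*w²)*(2 + w²))/3 = (2*w²*(2 + w²))/3 = 2*w²*(2 + w²)/3)
d(b)/H(-40, 57) = ((⅔)*(-57)²*(2 + (-57)²))/(-66) = ((⅔)*3249*(2 + 3249))*(-1/66) = ((⅔)*3249*3251)*(-1/66) = 7041666*(-1/66) = -1173611/11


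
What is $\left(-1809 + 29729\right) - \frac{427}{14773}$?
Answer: $\frac{412461733}{14773} \approx 27920.0$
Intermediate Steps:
$\left(-1809 + 29729\right) - \frac{427}{14773} = 27920 - \frac{427}{14773} = \frac{412461733}{14773}$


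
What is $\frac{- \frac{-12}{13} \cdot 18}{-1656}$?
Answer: $- \frac{3}{299} \approx -0.010033$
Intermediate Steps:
$\frac{- \frac{-12}{13} \cdot 18}{-1656} = - \frac{-12}{13} \cdot 18 \left(- \frac{1}{1656}\right) = \left(-1\right) \left(- \frac{12}{13}\right) 18 \left(- \frac{1}{1656}\right) = \frac{12}{13} \cdot 18 \left(- \frac{1}{1656}\right) = \frac{216}{13} \left(- \frac{1}{1656}\right) = - \frac{3}{299}$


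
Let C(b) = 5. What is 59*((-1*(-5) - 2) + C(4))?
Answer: 472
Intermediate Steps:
59*((-1*(-5) - 2) + C(4)) = 59*((-1*(-5) - 2) + 5) = 59*((5 - 2) + 5) = 59*(3 + 5) = 59*8 = 472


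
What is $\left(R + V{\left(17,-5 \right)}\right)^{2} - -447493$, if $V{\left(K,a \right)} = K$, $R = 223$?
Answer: $505093$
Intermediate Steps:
$\left(R + V{\left(17,-5 \right)}\right)^{2} - -447493 = \left(223 + 17\right)^{2} - -447493 = 240^{2} + 447493 = 57600 + 447493 = 505093$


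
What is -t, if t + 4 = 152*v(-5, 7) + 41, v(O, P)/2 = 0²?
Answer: -37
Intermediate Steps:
v(O, P) = 0 (v(O, P) = 2*0² = 2*0 = 0)
t = 37 (t = -4 + (152*0 + 41) = -4 + (0 + 41) = -4 + 41 = 37)
-t = -1*37 = -37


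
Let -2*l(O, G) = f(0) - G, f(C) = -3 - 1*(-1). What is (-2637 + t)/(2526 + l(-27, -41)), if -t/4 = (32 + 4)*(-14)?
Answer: -138/557 ≈ -0.24776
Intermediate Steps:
f(C) = -2 (f(C) = -3 + 1 = -2)
l(O, G) = 1 + G/2 (l(O, G) = -(-2 - G)/2 = 1 + G/2)
t = 2016 (t = -4*(32 + 4)*(-14) = -144*(-14) = -4*(-504) = 2016)
(-2637 + t)/(2526 + l(-27, -41)) = (-2637 + 2016)/(2526 + (1 + (½)*(-41))) = -621/(2526 + (1 - 41/2)) = -621/(2526 - 39/2) = -621/5013/2 = -621*2/5013 = -138/557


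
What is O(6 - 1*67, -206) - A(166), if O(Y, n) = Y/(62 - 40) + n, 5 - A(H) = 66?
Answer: -3251/22 ≈ -147.77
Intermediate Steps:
A(H) = -61 (A(H) = 5 - 1*66 = 5 - 66 = -61)
O(Y, n) = n + Y/22 (O(Y, n) = Y/22 + n = n + Y/22)
O(6 - 1*67, -206) - A(166) = (-206 + (6 - 1*67)/22) - 1*(-61) = (-206 + (6 - 67)/22) + 61 = (-206 + (1/22)*(-61)) + 61 = (-206 - 61/22) + 61 = -4593/22 + 61 = -3251/22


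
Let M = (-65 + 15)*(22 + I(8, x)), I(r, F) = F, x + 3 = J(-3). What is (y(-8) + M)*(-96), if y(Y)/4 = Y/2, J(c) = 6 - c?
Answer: 135936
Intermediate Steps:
y(Y) = 2*Y (y(Y) = 4*(Y/2) = 2*Y)
x = 6 (x = -3 + (6 - 1*(-3)) = -3 + (6 + 3) = -3 + 9 = 6)
M = -1400 (M = (-65 + 15)*(22 + 6) = -50*28 = -1400)
(y(-8) + M)*(-96) = (2*(-8) - 1400)*(-96) = (-16 - 1400)*(-96) = -1416*(-96) = 135936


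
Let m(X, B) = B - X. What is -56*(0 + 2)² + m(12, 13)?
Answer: -223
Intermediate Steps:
-56*(0 + 2)² + m(12, 13) = -56*(0 + 2)² + (13 - 1*12) = -56*2² + (13 - 12) = -56*4 + 1 = -224 + 1 = -223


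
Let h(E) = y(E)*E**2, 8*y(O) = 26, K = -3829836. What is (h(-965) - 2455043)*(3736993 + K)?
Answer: -212216165779/4 ≈ -5.3054e+10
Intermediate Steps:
y(O) = 13/4 (y(O) = (1/8)*26 = 13/4)
h(E) = 13*E**2/4
(h(-965) - 2455043)*(3736993 + K) = ((13/4)*(-965)**2 - 2455043)*(3736993 - 3829836) = ((13/4)*931225 - 2455043)*(-92843) = (12105925/4 - 2455043)*(-92843) = (2285753/4)*(-92843) = -212216165779/4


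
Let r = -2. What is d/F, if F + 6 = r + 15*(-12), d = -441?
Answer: 441/188 ≈ 2.3457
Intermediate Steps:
F = -188 (F = -6 + (-2 + 15*(-12)) = -6 + (-2 - 180) = -6 - 182 = -188)
d/F = -441/(-188) = -441*(-1/188) = 441/188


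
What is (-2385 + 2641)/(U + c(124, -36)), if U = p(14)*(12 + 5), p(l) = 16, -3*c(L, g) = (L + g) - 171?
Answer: 768/899 ≈ 0.85428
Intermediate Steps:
c(L, g) = 57 - L/3 - g/3 (c(L, g) = -((L + g) - 171)/3 = -(-171 + L + g)/3 = 57 - L/3 - g/3)
U = 272 (U = 16*(12 + 5) = 16*17 = 272)
(-2385 + 2641)/(U + c(124, -36)) = (-2385 + 2641)/(272 + (57 - ⅓*124 - ⅓*(-36))) = 256/(272 + (57 - 124/3 + 12)) = 256/(272 + 83/3) = 256/(899/3) = 256*(3/899) = 768/899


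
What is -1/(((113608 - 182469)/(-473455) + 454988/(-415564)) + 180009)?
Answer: -2138596235/384964539229257 ≈ -5.5553e-6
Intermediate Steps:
-1/(((113608 - 182469)/(-473455) + 454988/(-415564)) + 180009) = -1/((-68861*(-1/473455) + 454988*(-1/415564)) + 180009) = -1/((68861/473455 - 113747/103891) + 180009) = -1/(-2030436858/2138596235 + 180009) = -1/384964539229257/2138596235 = -1*2138596235/384964539229257 = -2138596235/384964539229257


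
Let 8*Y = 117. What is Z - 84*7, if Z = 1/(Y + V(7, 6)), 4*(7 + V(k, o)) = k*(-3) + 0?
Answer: -11164/19 ≈ -587.58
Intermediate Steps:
Y = 117/8 (Y = (⅛)*117 = 117/8 ≈ 14.625)
V(k, o) = -7 - 3*k/4 (V(k, o) = -7 + (k*(-3) + 0)/4 = -7 + (-3*k + 0)/4 = -7 + (-3*k)/4 = -7 - 3*k/4)
Z = 8/19 (Z = 1/(117/8 + (-7 - ¾*7)) = 1/(117/8 + (-7 - 21/4)) = 1/(117/8 - 49/4) = 1/(19/8) = 8/19 ≈ 0.42105)
Z - 84*7 = 8/19 - 84*7 = 8/19 - 588 = -11164/19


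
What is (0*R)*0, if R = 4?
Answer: 0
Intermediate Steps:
(0*R)*0 = (0*4)*0 = 0*0 = 0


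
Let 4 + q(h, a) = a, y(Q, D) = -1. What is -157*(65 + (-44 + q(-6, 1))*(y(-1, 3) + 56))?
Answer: 395640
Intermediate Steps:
q(h, a) = -4 + a
-157*(65 + (-44 + q(-6, 1))*(y(-1, 3) + 56)) = -157*(65 + (-44 + (-4 + 1))*(-1 + 56)) = -157*(65 + (-44 - 3)*55) = -157*(65 - 47*55) = -157*(65 - 2585) = -157*(-2520) = 395640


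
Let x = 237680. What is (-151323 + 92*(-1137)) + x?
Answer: -18247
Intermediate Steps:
(-151323 + 92*(-1137)) + x = (-151323 + 92*(-1137)) + 237680 = (-151323 - 104604) + 237680 = -255927 + 237680 = -18247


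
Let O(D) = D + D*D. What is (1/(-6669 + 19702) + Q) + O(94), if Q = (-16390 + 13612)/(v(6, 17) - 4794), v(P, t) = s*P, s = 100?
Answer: 81358933288/9110067 ≈ 8930.7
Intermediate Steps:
v(P, t) = 100*P
O(D) = D + D²
Q = 463/699 (Q = (-16390 + 13612)/(100*6 - 4794) = -2778/(600 - 4794) = -2778/(-4194) = -2778*(-1/4194) = 463/699 ≈ 0.66237)
(1/(-6669 + 19702) + Q) + O(94) = (1/(-6669 + 19702) + 463/699) + 94*(1 + 94) = (1/13033 + 463/699) + 94*95 = (1/13033 + 463/699) + 8930 = 6034978/9110067 + 8930 = 81358933288/9110067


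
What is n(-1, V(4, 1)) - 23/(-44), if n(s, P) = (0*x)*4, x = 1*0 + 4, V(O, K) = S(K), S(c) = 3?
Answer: 23/44 ≈ 0.52273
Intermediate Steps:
V(O, K) = 3
x = 4 (x = 0 + 4 = 4)
n(s, P) = 0 (n(s, P) = (0*4)*4 = 0*4 = 0)
n(-1, V(4, 1)) - 23/(-44) = 0 - 23/(-44) = 0 - 23*(-1/44) = 0 + 23/44 = 23/44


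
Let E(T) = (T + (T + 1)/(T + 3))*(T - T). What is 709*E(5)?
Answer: 0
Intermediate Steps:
E(T) = 0 (E(T) = (T + (1 + T)/(3 + T))*0 = 0)
709*E(5) = 709*0 = 0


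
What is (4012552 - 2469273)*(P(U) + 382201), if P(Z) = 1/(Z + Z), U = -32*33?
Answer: 1245747943647569/2112 ≈ 5.8984e+11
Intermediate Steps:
U = -1056
P(Z) = 1/(2*Z)
(4012552 - 2469273)*(P(U) + 382201) = (4012552 - 2469273)*((1/2)/(-1056) + 382201) = 1543279*((1/2)*(-1/1056) + 382201) = 1543279*(-1/2112 + 382201) = 1543279*(807208511/2112) = 1245747943647569/2112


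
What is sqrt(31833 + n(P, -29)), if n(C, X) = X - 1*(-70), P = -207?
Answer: sqrt(31874) ≈ 178.53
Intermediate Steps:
n(C, X) = 70 + X (n(C, X) = X + 70 = 70 + X)
sqrt(31833 + n(P, -29)) = sqrt(31833 + (70 - 29)) = sqrt(31833 + 41) = sqrt(31874)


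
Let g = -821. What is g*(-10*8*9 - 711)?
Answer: 1174851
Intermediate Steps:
g*(-10*8*9 - 711) = -821*(-10*8*9 - 711) = -821*(-80*9 - 711) = -821*(-720 - 711) = -821*(-1431) = 1174851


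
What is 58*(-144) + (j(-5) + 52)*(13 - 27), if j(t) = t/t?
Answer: -9094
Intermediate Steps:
j(t) = 1
58*(-144) + (j(-5) + 52)*(13 - 27) = 58*(-144) + (1 + 52)*(13 - 27) = -8352 + 53*(-14) = -8352 - 742 = -9094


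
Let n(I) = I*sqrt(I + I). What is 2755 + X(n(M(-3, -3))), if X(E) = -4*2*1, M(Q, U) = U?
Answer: 2747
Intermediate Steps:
n(I) = sqrt(2)*I**(3/2) (n(I) = I*sqrt(2*I) = I*(sqrt(2)*sqrt(I)) = sqrt(2)*I**(3/2))
X(E) = -8 (X(E) = -8*1 = -8)
2755 + X(n(M(-3, -3))) = 2755 - 8 = 2747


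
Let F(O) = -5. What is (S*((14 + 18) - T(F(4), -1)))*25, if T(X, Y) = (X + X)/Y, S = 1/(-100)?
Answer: -11/2 ≈ -5.5000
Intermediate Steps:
S = -1/100 ≈ -0.010000
T(X, Y) = 2*X/Y (T(X, Y) = (2*X)/Y = 2*X/Y)
(S*((14 + 18) - T(F(4), -1)))*25 = -((14 + 18) - 2*(-5)/(-1))/100*25 = -(32 - 2*(-5)*(-1))/100*25 = -(32 - 1*10)/100*25 = -(32 - 10)/100*25 = -1/100*22*25 = -11/50*25 = -11/2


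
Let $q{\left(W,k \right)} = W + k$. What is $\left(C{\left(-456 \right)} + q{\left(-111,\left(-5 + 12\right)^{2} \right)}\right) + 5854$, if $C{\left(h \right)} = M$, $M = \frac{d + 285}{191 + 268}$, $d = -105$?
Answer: $\frac{295412}{51} \approx 5792.4$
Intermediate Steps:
$M = \frac{20}{51}$ ($M = \frac{-105 + 285}{191 + 268} = \frac{180}{459} = 180 \cdot \frac{1}{459} = \frac{20}{51} \approx 0.39216$)
$C{\left(h \right)} = \frac{20}{51}$
$\left(C{\left(-456 \right)} + q{\left(-111,\left(-5 + 12\right)^{2} \right)}\right) + 5854 = \left(\frac{20}{51} - \left(111 - \left(-5 + 12\right)^{2}\right)\right) + 5854 = \left(\frac{20}{51} - \left(111 - 7^{2}\right)\right) + 5854 = \left(\frac{20}{51} + \left(-111 + 49\right)\right) + 5854 = \left(\frac{20}{51} - 62\right) + 5854 = - \frac{3142}{51} + 5854 = \frac{295412}{51}$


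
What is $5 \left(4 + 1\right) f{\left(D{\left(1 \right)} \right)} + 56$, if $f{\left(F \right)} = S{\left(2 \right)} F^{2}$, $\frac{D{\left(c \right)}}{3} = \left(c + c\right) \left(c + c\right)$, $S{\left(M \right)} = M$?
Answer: $7256$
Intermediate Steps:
$D{\left(c \right)} = 12 c^{2}$ ($D{\left(c \right)} = 3 \left(c + c\right) \left(c + c\right) = 3 \cdot 2 c 2 c = 3 \cdot 4 c^{2} = 12 c^{2}$)
$f{\left(F \right)} = 2 F^{2}$
$5 \left(4 + 1\right) f{\left(D{\left(1 \right)} \right)} + 56 = 5 \left(4 + 1\right) 2 \left(12 \cdot 1^{2}\right)^{2} + 56 = 5 \cdot 5 \cdot 2 \left(12 \cdot 1\right)^{2} + 56 = 25 \cdot 2 \cdot 12^{2} + 56 = 25 \cdot 2 \cdot 144 + 56 = 25 \cdot 288 + 56 = 7200 + 56 = 7256$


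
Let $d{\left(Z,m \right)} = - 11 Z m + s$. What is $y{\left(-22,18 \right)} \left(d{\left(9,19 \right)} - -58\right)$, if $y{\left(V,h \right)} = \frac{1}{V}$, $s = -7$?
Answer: $\frac{915}{11} \approx 83.182$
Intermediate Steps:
$d{\left(Z,m \right)} = -7 - 11 Z m$ ($d{\left(Z,m \right)} = - 11 Z m - 7 = -7 - 11 Z m$)
$y{\left(-22,18 \right)} \left(d{\left(9,19 \right)} - -58\right) = \frac{\left(-7 - 99 \cdot 19\right) - -58}{-22} = - \frac{\left(-7 - 1881\right) + 58}{22} = - \frac{-1888 + 58}{22} = \left(- \frac{1}{22}\right) \left(-1830\right) = \frac{915}{11}$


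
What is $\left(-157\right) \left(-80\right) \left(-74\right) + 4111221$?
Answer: $3181781$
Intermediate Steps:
$\left(-157\right) \left(-80\right) \left(-74\right) + 4111221 = 12560 \left(-74\right) + 4111221 = -929440 + 4111221 = 3181781$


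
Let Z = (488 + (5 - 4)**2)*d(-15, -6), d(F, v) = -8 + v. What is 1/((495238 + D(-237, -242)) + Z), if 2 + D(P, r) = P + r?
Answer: 1/487911 ≈ 2.0496e-6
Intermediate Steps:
D(P, r) = -2 + P + r (D(P, r) = -2 + (P + r) = -2 + P + r)
Z = -6846 (Z = (488 + (5 - 4)**2)*(-8 - 6) = (488 + 1**2)*(-14) = (488 + 1)*(-14) = 489*(-14) = -6846)
1/((495238 + D(-237, -242)) + Z) = 1/((495238 + (-2 - 237 - 242)) - 6846) = 1/((495238 - 481) - 6846) = 1/(494757 - 6846) = 1/487911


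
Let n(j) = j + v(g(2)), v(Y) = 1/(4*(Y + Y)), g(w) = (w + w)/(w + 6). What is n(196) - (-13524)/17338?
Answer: 6832213/34676 ≈ 197.03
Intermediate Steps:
g(w) = 2*w/(6 + w) (g(w) = (2*w)/(6 + w) = 2*w/(6 + w))
v(Y) = 1/(8*Y) (v(Y) = 1/(4*(2*Y)) = 1/(8*Y))
n(j) = 1/4 + j (n(j) = j + 1/(8*((2*2/(6 + 2)))) = j + 1/(8*((2*2/8))) = j + 1/(8*((2*2*(1/8)))) = j + 1/(8*(1/2)) = j + (1/8)*2 = j + 1/4 = 1/4 + j)
n(196) - (-13524)/17338 = (1/4 + 196) - (-13524)/17338 = 785/4 - (-13524)/17338 = 785/4 - 1*(-6762/8669) = 785/4 + 6762/8669 = 6832213/34676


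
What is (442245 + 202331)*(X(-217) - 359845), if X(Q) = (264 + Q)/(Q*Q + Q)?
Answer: -1358980109981596/5859 ≈ -2.3195e+11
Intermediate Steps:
X(Q) = (264 + Q)/(Q + Q²) (X(Q) = (264 + Q)/(Q² + Q) = (264 + Q)/(Q + Q²))
(442245 + 202331)*(X(-217) - 359845) = (442245 + 202331)*((264 - 217)/((-217)*(1 - 217)) - 359845) = 644576*(-1/217*47/(-216) - 359845) = 644576*(-1/217*(-1/216)*47 - 359845) = 644576*(47/46872 - 359845) = 644576*(-16866654793/46872) = -1358980109981596/5859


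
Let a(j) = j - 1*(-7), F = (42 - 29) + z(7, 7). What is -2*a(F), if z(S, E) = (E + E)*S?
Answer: -236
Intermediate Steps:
z(S, E) = 2*E*S (z(S, E) = (2*E)*S = 2*E*S)
F = 111 (F = (42 - 29) + 2*7*7 = 13 + 98 = 111)
a(j) = 7 + j (a(j) = j + 7 = 7 + j)
-2*a(F) = -2*(7 + 111) = -2*118 = -236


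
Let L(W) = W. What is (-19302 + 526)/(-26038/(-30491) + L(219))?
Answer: -572499016/6703567 ≈ -85.402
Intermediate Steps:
(-19302 + 526)/(-26038/(-30491) + L(219)) = (-19302 + 526)/(-26038/(-30491) + 219) = -18776/(-26038*(-1/30491) + 219) = -18776/(26038/30491 + 219) = -18776/6703567/30491 = -18776*30491/6703567 = -572499016/6703567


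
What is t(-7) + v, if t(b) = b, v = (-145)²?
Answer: 21018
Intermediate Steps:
v = 21025
t(-7) + v = -7 + 21025 = 21018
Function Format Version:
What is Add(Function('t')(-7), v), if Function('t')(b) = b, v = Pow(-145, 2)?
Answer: 21018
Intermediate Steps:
v = 21025
Add(Function('t')(-7), v) = Add(-7, 21025) = 21018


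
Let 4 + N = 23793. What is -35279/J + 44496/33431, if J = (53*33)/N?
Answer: -28056960167957/58470819 ≈ -4.7985e+5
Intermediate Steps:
N = 23789 (N = -4 + 23793 = 23789)
J = 1749/23789 (J = (53*33)/23789 = 1749*(1/23789) = 1749/23789 ≈ 0.073521)
-35279/J + 44496/33431 = -35279/1749/23789 + 44496/33431 = -35279*23789/1749 + 44496*(1/33431) = -839252131/1749 + 44496/33431 = -28056960167957/58470819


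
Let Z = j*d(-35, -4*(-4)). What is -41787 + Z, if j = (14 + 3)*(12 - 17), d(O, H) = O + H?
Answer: -40172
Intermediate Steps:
d(O, H) = H + O
j = -85 (j = 17*(-5) = -85)
Z = 1615 (Z = -85*(-4*(-4) - 35) = -85*(16 - 35) = -85*(-19) = 1615)
-41787 + Z = -41787 + 1615 = -40172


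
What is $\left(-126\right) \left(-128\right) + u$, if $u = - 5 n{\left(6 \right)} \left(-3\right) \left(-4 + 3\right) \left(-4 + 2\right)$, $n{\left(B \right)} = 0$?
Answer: $16128$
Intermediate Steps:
$u = 0$ ($u = - 5 \cdot 0 \left(-3\right) \left(-4 + 3\right) \left(-4 + 2\right) = - 5 \cdot 0 \left(\left(-1\right) \left(-2\right)\right) = - 5 \cdot 0 \cdot 2 = \left(-5\right) 0 = 0$)
$\left(-126\right) \left(-128\right) + u = \left(-126\right) \left(-128\right) + 0 = 16128 + 0 = 16128$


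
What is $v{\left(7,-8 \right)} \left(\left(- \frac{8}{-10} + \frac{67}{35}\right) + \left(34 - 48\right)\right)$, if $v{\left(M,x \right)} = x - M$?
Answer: $\frac{1185}{7} \approx 169.29$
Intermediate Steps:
$v{\left(7,-8 \right)} \left(\left(- \frac{8}{-10} + \frac{67}{35}\right) + \left(34 - 48\right)\right) = \left(-8 - 7\right) \left(\left(- \frac{8}{-10} + \frac{67}{35}\right) + \left(34 - 48\right)\right) = \left(-8 - 7\right) \left(\left(\left(-8\right) \left(- \frac{1}{10}\right) + 67 \cdot \frac{1}{35}\right) + \left(34 - 48\right)\right) = - 15 \left(\left(\frac{4}{5} + \frac{67}{35}\right) - 14\right) = - 15 \left(\frac{19}{7} - 14\right) = \left(-15\right) \left(- \frac{79}{7}\right) = \frac{1185}{7}$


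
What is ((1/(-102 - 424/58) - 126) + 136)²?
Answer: 1003052241/10048900 ≈ 99.817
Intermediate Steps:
((1/(-102 - 424/58) - 126) + 136)² = ((1/(-102 - 424*1/58) - 126) + 136)² = ((1/(-102 - 212/29) - 126) + 136)² = ((1/(-3170/29) - 126) + 136)² = ((-29/3170 - 126) + 136)² = (-399449/3170 + 136)² = (31671/3170)² = 1003052241/10048900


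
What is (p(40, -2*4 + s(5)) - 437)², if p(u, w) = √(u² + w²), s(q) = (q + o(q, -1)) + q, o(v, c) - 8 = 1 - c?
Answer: 192713 - 3496*√109 ≈ 1.5621e+5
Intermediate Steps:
o(v, c) = 9 - c (o(v, c) = 8 + (1 - c) = 9 - c)
s(q) = 10 + 2*q (s(q) = (q + (9 - 1*(-1))) + q = (q + (9 + 1)) + q = (q + 10) + q = (10 + q) + q = 10 + 2*q)
(p(40, -2*4 + s(5)) - 437)² = (√(40² + (-2*4 + (10 + 2*5))²) - 437)² = (√(1600 + (-8 + (10 + 10))²) - 437)² = (√(1600 + (-8 + 20)²) - 437)² = (√(1600 + 12²) - 437)² = (√(1600 + 144) - 437)² = (√1744 - 437)² = (4*√109 - 437)² = (-437 + 4*√109)²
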